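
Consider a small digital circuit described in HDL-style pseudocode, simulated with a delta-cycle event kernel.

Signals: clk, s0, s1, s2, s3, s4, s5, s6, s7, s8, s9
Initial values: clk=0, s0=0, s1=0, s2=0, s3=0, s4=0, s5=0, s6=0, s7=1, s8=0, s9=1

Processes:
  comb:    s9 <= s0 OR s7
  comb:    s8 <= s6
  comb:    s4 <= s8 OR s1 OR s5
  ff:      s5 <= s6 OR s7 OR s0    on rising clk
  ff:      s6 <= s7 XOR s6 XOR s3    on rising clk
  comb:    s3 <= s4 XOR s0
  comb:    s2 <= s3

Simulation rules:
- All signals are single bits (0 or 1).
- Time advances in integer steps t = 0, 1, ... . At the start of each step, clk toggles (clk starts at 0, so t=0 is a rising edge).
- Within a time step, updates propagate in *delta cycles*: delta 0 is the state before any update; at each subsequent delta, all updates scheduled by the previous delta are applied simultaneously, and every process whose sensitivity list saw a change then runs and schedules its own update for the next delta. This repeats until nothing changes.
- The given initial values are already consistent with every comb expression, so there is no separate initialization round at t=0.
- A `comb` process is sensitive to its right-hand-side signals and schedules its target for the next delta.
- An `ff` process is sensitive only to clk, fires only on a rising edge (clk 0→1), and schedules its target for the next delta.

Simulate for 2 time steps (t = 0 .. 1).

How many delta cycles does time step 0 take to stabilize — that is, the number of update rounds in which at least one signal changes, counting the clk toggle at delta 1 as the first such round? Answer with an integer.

t=0 Δ0: s3=0 s4=0 s7=1 s5=0 clk=0 s0=0 s1=0 s9=1 s8=0 s6=0 s2=0
  Δ1: clk:0→1
  Δ2: s5:0→1, s6:0→1
  Δ3: s4:0→1, s8:0→1
  Δ4: s3:0→1
  Δ5: s2:0→1
  (5Δ to stable)
t=1 Δ0: s3=1 s4=1 s7=1 s5=1 clk=1 s0=0 s1=0 s9=1 s8=1 s6=1 s2=1
  Δ1: clk:1→0
  (1Δ to stable)

5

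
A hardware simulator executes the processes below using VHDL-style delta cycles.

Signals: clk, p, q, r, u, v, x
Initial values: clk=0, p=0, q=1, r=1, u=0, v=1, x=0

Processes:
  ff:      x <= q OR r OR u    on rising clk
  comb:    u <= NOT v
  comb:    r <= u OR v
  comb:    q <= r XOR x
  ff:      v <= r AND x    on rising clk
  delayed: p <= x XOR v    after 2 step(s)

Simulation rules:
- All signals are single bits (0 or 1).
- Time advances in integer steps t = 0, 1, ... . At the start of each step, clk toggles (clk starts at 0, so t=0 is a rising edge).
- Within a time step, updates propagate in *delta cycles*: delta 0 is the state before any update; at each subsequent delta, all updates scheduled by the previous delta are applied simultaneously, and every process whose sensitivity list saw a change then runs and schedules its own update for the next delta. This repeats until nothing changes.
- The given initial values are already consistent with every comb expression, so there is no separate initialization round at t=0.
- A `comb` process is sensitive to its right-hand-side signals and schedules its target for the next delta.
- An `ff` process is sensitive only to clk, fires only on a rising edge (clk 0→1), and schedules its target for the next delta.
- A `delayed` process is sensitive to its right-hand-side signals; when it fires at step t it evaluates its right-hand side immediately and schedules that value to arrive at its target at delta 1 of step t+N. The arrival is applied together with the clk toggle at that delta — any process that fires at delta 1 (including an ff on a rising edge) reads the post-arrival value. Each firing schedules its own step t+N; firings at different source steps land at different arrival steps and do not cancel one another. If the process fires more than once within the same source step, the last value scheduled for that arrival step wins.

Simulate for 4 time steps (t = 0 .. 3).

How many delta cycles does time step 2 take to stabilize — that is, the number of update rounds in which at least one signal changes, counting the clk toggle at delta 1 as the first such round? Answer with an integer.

t0.Δ0 u=0 p=0 clk=0 x=0 r=1 v=1 q=1
t0.Δ1 u=0 p=0 clk=1 x=0 r=1 v=1 q=1
t0.Δ2 u=0 p=0 clk=1 x=1 r=1 v=0 q=1
t0.Δ3 u=1 p=0 clk=1 x=1 r=0 v=0 q=0
t0.Δ4 u=1 p=0 clk=1 x=1 r=1 v=0 q=1
t0.Δ5 u=1 p=0 clk=1 x=1 r=1 v=0 q=0
t1.Δ0 u=1 p=0 clk=1 x=1 r=1 v=0 q=0
t1.Δ1 u=1 p=0 clk=0 x=1 r=1 v=0 q=0
t2.Δ0 u=1 p=0 clk=0 x=1 r=1 v=0 q=0
t2.Δ1 u=1 p=1 clk=1 x=1 r=1 v=0 q=0
t2.Δ2 u=1 p=1 clk=1 x=1 r=1 v=1 q=0
t2.Δ3 u=0 p=1 clk=1 x=1 r=1 v=1 q=0
t3.Δ0 u=0 p=1 clk=1 x=1 r=1 v=1 q=0
t3.Δ1 u=0 p=1 clk=0 x=1 r=1 v=1 q=0

3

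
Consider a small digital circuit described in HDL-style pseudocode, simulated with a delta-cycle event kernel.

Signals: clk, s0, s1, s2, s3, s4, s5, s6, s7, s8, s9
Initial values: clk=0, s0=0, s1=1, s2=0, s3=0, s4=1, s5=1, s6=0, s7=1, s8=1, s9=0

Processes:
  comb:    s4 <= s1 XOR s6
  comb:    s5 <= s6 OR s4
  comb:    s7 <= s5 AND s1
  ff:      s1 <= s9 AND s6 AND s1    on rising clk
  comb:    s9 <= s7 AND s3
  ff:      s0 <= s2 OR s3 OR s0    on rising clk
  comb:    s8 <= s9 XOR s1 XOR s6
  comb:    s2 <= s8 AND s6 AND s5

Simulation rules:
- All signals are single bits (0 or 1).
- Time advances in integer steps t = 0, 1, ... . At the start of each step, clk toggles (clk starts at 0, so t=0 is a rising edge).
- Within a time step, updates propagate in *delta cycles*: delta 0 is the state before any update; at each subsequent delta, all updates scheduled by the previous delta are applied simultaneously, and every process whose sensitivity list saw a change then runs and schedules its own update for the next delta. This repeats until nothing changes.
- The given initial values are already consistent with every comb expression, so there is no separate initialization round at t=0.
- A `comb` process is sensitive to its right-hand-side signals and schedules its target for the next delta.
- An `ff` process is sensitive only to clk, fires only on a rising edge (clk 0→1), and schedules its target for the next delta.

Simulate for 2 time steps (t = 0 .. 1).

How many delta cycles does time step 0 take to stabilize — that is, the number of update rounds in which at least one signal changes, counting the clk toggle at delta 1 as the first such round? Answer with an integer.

t0.Δ0 s5=1 s3=0 s6=0 s1=1 s0=0 s2=0 s8=1 s7=1 clk=0 s4=1 s9=0
t0.Δ1 s5=1 s3=0 s6=0 s1=1 s0=0 s2=0 s8=1 s7=1 clk=1 s4=1 s9=0
t0.Δ2 s5=1 s3=0 s6=0 s1=0 s0=0 s2=0 s8=1 s7=1 clk=1 s4=1 s9=0
t0.Δ3 s5=1 s3=0 s6=0 s1=0 s0=0 s2=0 s8=0 s7=0 clk=1 s4=0 s9=0
t0.Δ4 s5=0 s3=0 s6=0 s1=0 s0=0 s2=0 s8=0 s7=0 clk=1 s4=0 s9=0
t1.Δ0 s5=0 s3=0 s6=0 s1=0 s0=0 s2=0 s8=0 s7=0 clk=1 s4=0 s9=0
t1.Δ1 s5=0 s3=0 s6=0 s1=0 s0=0 s2=0 s8=0 s7=0 clk=0 s4=0 s9=0

4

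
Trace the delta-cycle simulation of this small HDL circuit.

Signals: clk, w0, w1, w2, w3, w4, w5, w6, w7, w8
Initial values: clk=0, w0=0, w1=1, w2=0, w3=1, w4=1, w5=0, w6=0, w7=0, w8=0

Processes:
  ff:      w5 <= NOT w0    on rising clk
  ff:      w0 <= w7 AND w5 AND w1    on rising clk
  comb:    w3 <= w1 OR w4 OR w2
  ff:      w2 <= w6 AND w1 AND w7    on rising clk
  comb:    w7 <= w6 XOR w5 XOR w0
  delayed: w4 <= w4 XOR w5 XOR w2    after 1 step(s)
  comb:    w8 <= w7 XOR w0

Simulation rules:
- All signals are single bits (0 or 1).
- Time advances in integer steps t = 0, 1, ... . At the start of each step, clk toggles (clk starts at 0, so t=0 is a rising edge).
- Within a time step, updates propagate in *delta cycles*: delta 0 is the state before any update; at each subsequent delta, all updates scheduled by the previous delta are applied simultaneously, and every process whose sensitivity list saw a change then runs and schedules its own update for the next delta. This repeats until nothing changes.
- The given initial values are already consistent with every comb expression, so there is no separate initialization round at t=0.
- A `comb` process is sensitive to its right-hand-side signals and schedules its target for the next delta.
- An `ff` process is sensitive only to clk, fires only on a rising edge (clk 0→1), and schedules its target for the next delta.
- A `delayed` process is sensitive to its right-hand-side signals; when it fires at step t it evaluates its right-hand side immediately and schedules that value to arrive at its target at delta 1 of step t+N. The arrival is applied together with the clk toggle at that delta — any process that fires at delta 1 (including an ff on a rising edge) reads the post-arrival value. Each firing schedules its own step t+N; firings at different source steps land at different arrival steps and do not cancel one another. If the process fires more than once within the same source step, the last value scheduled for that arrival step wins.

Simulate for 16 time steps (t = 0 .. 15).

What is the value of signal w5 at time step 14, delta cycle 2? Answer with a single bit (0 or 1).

1

t0.Δ0 w2=0 w4=1 clk=0 w7=0 w1=1 w8=0 w3=1 w0=0 w5=0 w6=0
t0.Δ1 w2=0 w4=1 clk=1 w7=0 w1=1 w8=0 w3=1 w0=0 w5=0 w6=0
t0.Δ2 w2=0 w4=1 clk=1 w7=0 w1=1 w8=0 w3=1 w0=0 w5=1 w6=0
t0.Δ3 w2=0 w4=1 clk=1 w7=1 w1=1 w8=0 w3=1 w0=0 w5=1 w6=0
t0.Δ4 w2=0 w4=1 clk=1 w7=1 w1=1 w8=1 w3=1 w0=0 w5=1 w6=0
t1.Δ0 w2=0 w4=1 clk=1 w7=1 w1=1 w8=1 w3=1 w0=0 w5=1 w6=0
t1.Δ1 w2=0 w4=0 clk=0 w7=1 w1=1 w8=1 w3=1 w0=0 w5=1 w6=0
t2.Δ0 w2=0 w4=0 clk=0 w7=1 w1=1 w8=1 w3=1 w0=0 w5=1 w6=0
t2.Δ1 w2=0 w4=1 clk=1 w7=1 w1=1 w8=1 w3=1 w0=0 w5=1 w6=0
t2.Δ2 w2=0 w4=1 clk=1 w7=1 w1=1 w8=1 w3=1 w0=1 w5=1 w6=0
t2.Δ3 w2=0 w4=1 clk=1 w7=0 w1=1 w8=0 w3=1 w0=1 w5=1 w6=0
t2.Δ4 w2=0 w4=1 clk=1 w7=0 w1=1 w8=1 w3=1 w0=1 w5=1 w6=0
t3.Δ0 w2=0 w4=1 clk=1 w7=0 w1=1 w8=1 w3=1 w0=1 w5=1 w6=0
t3.Δ1 w2=0 w4=0 clk=0 w7=0 w1=1 w8=1 w3=1 w0=1 w5=1 w6=0
t4.Δ0 w2=0 w4=0 clk=0 w7=0 w1=1 w8=1 w3=1 w0=1 w5=1 w6=0
t4.Δ1 w2=0 w4=1 clk=1 w7=0 w1=1 w8=1 w3=1 w0=1 w5=1 w6=0
t4.Δ2 w2=0 w4=1 clk=1 w7=0 w1=1 w8=1 w3=1 w0=0 w5=0 w6=0
t4.Δ3 w2=0 w4=1 clk=1 w7=0 w1=1 w8=0 w3=1 w0=0 w5=0 w6=0
t5.Δ0 w2=0 w4=1 clk=1 w7=0 w1=1 w8=0 w3=1 w0=0 w5=0 w6=0
t5.Δ1 w2=0 w4=1 clk=0 w7=0 w1=1 w8=0 w3=1 w0=0 w5=0 w6=0
t6.Δ0 w2=0 w4=1 clk=0 w7=0 w1=1 w8=0 w3=1 w0=0 w5=0 w6=0
t6.Δ1 w2=0 w4=1 clk=1 w7=0 w1=1 w8=0 w3=1 w0=0 w5=0 w6=0
t6.Δ2 w2=0 w4=1 clk=1 w7=0 w1=1 w8=0 w3=1 w0=0 w5=1 w6=0
t6.Δ3 w2=0 w4=1 clk=1 w7=1 w1=1 w8=0 w3=1 w0=0 w5=1 w6=0
t6.Δ4 w2=0 w4=1 clk=1 w7=1 w1=1 w8=1 w3=1 w0=0 w5=1 w6=0
t7.Δ0 w2=0 w4=1 clk=1 w7=1 w1=1 w8=1 w3=1 w0=0 w5=1 w6=0
t7.Δ1 w2=0 w4=0 clk=0 w7=1 w1=1 w8=1 w3=1 w0=0 w5=1 w6=0
t8.Δ0 w2=0 w4=0 clk=0 w7=1 w1=1 w8=1 w3=1 w0=0 w5=1 w6=0
t8.Δ1 w2=0 w4=1 clk=1 w7=1 w1=1 w8=1 w3=1 w0=0 w5=1 w6=0
t8.Δ2 w2=0 w4=1 clk=1 w7=1 w1=1 w8=1 w3=1 w0=1 w5=1 w6=0
t8.Δ3 w2=0 w4=1 clk=1 w7=0 w1=1 w8=0 w3=1 w0=1 w5=1 w6=0
t8.Δ4 w2=0 w4=1 clk=1 w7=0 w1=1 w8=1 w3=1 w0=1 w5=1 w6=0
t9.Δ0 w2=0 w4=1 clk=1 w7=0 w1=1 w8=1 w3=1 w0=1 w5=1 w6=0
t9.Δ1 w2=0 w4=0 clk=0 w7=0 w1=1 w8=1 w3=1 w0=1 w5=1 w6=0
t10.Δ0 w2=0 w4=0 clk=0 w7=0 w1=1 w8=1 w3=1 w0=1 w5=1 w6=0
t10.Δ1 w2=0 w4=1 clk=1 w7=0 w1=1 w8=1 w3=1 w0=1 w5=1 w6=0
t10.Δ2 w2=0 w4=1 clk=1 w7=0 w1=1 w8=1 w3=1 w0=0 w5=0 w6=0
t10.Δ3 w2=0 w4=1 clk=1 w7=0 w1=1 w8=0 w3=1 w0=0 w5=0 w6=0
t11.Δ0 w2=0 w4=1 clk=1 w7=0 w1=1 w8=0 w3=1 w0=0 w5=0 w6=0
t11.Δ1 w2=0 w4=1 clk=0 w7=0 w1=1 w8=0 w3=1 w0=0 w5=0 w6=0
t12.Δ0 w2=0 w4=1 clk=0 w7=0 w1=1 w8=0 w3=1 w0=0 w5=0 w6=0
t12.Δ1 w2=0 w4=1 clk=1 w7=0 w1=1 w8=0 w3=1 w0=0 w5=0 w6=0
t12.Δ2 w2=0 w4=1 clk=1 w7=0 w1=1 w8=0 w3=1 w0=0 w5=1 w6=0
t12.Δ3 w2=0 w4=1 clk=1 w7=1 w1=1 w8=0 w3=1 w0=0 w5=1 w6=0
t12.Δ4 w2=0 w4=1 clk=1 w7=1 w1=1 w8=1 w3=1 w0=0 w5=1 w6=0
t13.Δ0 w2=0 w4=1 clk=1 w7=1 w1=1 w8=1 w3=1 w0=0 w5=1 w6=0
t13.Δ1 w2=0 w4=0 clk=0 w7=1 w1=1 w8=1 w3=1 w0=0 w5=1 w6=0
t14.Δ0 w2=0 w4=0 clk=0 w7=1 w1=1 w8=1 w3=1 w0=0 w5=1 w6=0
t14.Δ1 w2=0 w4=1 clk=1 w7=1 w1=1 w8=1 w3=1 w0=0 w5=1 w6=0
t14.Δ2 w2=0 w4=1 clk=1 w7=1 w1=1 w8=1 w3=1 w0=1 w5=1 w6=0
t14.Δ3 w2=0 w4=1 clk=1 w7=0 w1=1 w8=0 w3=1 w0=1 w5=1 w6=0
t14.Δ4 w2=0 w4=1 clk=1 w7=0 w1=1 w8=1 w3=1 w0=1 w5=1 w6=0
t15.Δ0 w2=0 w4=1 clk=1 w7=0 w1=1 w8=1 w3=1 w0=1 w5=1 w6=0
t15.Δ1 w2=0 w4=0 clk=0 w7=0 w1=1 w8=1 w3=1 w0=1 w5=1 w6=0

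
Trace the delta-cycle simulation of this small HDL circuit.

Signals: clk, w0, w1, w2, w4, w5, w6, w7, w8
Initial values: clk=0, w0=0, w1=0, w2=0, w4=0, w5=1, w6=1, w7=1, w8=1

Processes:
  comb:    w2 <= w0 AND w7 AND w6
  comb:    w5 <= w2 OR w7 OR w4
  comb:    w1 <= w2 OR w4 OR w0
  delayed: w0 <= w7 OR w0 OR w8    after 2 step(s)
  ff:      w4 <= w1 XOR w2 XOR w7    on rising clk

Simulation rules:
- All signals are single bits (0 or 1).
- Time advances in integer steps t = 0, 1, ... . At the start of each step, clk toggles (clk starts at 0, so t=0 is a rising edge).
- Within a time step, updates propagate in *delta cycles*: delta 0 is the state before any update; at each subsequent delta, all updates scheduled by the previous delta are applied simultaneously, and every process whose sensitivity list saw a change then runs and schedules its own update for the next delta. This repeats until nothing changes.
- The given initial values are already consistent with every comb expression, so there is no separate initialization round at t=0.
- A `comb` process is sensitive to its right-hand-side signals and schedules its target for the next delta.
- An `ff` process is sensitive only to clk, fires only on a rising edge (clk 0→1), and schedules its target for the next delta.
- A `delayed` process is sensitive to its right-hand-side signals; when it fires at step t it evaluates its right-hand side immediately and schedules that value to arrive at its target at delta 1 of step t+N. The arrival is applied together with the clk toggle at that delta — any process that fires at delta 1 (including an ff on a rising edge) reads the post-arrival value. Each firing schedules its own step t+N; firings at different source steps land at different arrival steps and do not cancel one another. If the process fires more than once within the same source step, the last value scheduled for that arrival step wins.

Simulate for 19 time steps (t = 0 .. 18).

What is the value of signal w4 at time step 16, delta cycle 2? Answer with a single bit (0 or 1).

1

t0.Δ0 w5=1 w6=1 w8=1 w0=0 w4=0 w2=0 w7=1 w1=0 clk=0
t0.Δ1 w5=1 w6=1 w8=1 w0=0 w4=0 w2=0 w7=1 w1=0 clk=1
t0.Δ2 w5=1 w6=1 w8=1 w0=0 w4=1 w2=0 w7=1 w1=0 clk=1
t0.Δ3 w5=1 w6=1 w8=1 w0=0 w4=1 w2=0 w7=1 w1=1 clk=1
t1.Δ0 w5=1 w6=1 w8=1 w0=0 w4=1 w2=0 w7=1 w1=1 clk=1
t1.Δ1 w5=1 w6=1 w8=1 w0=0 w4=1 w2=0 w7=1 w1=1 clk=0
t2.Δ0 w5=1 w6=1 w8=1 w0=0 w4=1 w2=0 w7=1 w1=1 clk=0
t2.Δ1 w5=1 w6=1 w8=1 w0=0 w4=1 w2=0 w7=1 w1=1 clk=1
t2.Δ2 w5=1 w6=1 w8=1 w0=0 w4=0 w2=0 w7=1 w1=1 clk=1
t2.Δ3 w5=1 w6=1 w8=1 w0=0 w4=0 w2=0 w7=1 w1=0 clk=1
t3.Δ0 w5=1 w6=1 w8=1 w0=0 w4=0 w2=0 w7=1 w1=0 clk=1
t3.Δ1 w5=1 w6=1 w8=1 w0=0 w4=0 w2=0 w7=1 w1=0 clk=0
t4.Δ0 w5=1 w6=1 w8=1 w0=0 w4=0 w2=0 w7=1 w1=0 clk=0
t4.Δ1 w5=1 w6=1 w8=1 w0=0 w4=0 w2=0 w7=1 w1=0 clk=1
t4.Δ2 w5=1 w6=1 w8=1 w0=0 w4=1 w2=0 w7=1 w1=0 clk=1
t4.Δ3 w5=1 w6=1 w8=1 w0=0 w4=1 w2=0 w7=1 w1=1 clk=1
t5.Δ0 w5=1 w6=1 w8=1 w0=0 w4=1 w2=0 w7=1 w1=1 clk=1
t5.Δ1 w5=1 w6=1 w8=1 w0=0 w4=1 w2=0 w7=1 w1=1 clk=0
t6.Δ0 w5=1 w6=1 w8=1 w0=0 w4=1 w2=0 w7=1 w1=1 clk=0
t6.Δ1 w5=1 w6=1 w8=1 w0=0 w4=1 w2=0 w7=1 w1=1 clk=1
t6.Δ2 w5=1 w6=1 w8=1 w0=0 w4=0 w2=0 w7=1 w1=1 clk=1
t6.Δ3 w5=1 w6=1 w8=1 w0=0 w4=0 w2=0 w7=1 w1=0 clk=1
t7.Δ0 w5=1 w6=1 w8=1 w0=0 w4=0 w2=0 w7=1 w1=0 clk=1
t7.Δ1 w5=1 w6=1 w8=1 w0=0 w4=0 w2=0 w7=1 w1=0 clk=0
t8.Δ0 w5=1 w6=1 w8=1 w0=0 w4=0 w2=0 w7=1 w1=0 clk=0
t8.Δ1 w5=1 w6=1 w8=1 w0=0 w4=0 w2=0 w7=1 w1=0 clk=1
t8.Δ2 w5=1 w6=1 w8=1 w0=0 w4=1 w2=0 w7=1 w1=0 clk=1
t8.Δ3 w5=1 w6=1 w8=1 w0=0 w4=1 w2=0 w7=1 w1=1 clk=1
t9.Δ0 w5=1 w6=1 w8=1 w0=0 w4=1 w2=0 w7=1 w1=1 clk=1
t9.Δ1 w5=1 w6=1 w8=1 w0=0 w4=1 w2=0 w7=1 w1=1 clk=0
t10.Δ0 w5=1 w6=1 w8=1 w0=0 w4=1 w2=0 w7=1 w1=1 clk=0
t10.Δ1 w5=1 w6=1 w8=1 w0=0 w4=1 w2=0 w7=1 w1=1 clk=1
t10.Δ2 w5=1 w6=1 w8=1 w0=0 w4=0 w2=0 w7=1 w1=1 clk=1
t10.Δ3 w5=1 w6=1 w8=1 w0=0 w4=0 w2=0 w7=1 w1=0 clk=1
t11.Δ0 w5=1 w6=1 w8=1 w0=0 w4=0 w2=0 w7=1 w1=0 clk=1
t11.Δ1 w5=1 w6=1 w8=1 w0=0 w4=0 w2=0 w7=1 w1=0 clk=0
t12.Δ0 w5=1 w6=1 w8=1 w0=0 w4=0 w2=0 w7=1 w1=0 clk=0
t12.Δ1 w5=1 w6=1 w8=1 w0=0 w4=0 w2=0 w7=1 w1=0 clk=1
t12.Δ2 w5=1 w6=1 w8=1 w0=0 w4=1 w2=0 w7=1 w1=0 clk=1
t12.Δ3 w5=1 w6=1 w8=1 w0=0 w4=1 w2=0 w7=1 w1=1 clk=1
t13.Δ0 w5=1 w6=1 w8=1 w0=0 w4=1 w2=0 w7=1 w1=1 clk=1
t13.Δ1 w5=1 w6=1 w8=1 w0=0 w4=1 w2=0 w7=1 w1=1 clk=0
t14.Δ0 w5=1 w6=1 w8=1 w0=0 w4=1 w2=0 w7=1 w1=1 clk=0
t14.Δ1 w5=1 w6=1 w8=1 w0=0 w4=1 w2=0 w7=1 w1=1 clk=1
t14.Δ2 w5=1 w6=1 w8=1 w0=0 w4=0 w2=0 w7=1 w1=1 clk=1
t14.Δ3 w5=1 w6=1 w8=1 w0=0 w4=0 w2=0 w7=1 w1=0 clk=1
t15.Δ0 w5=1 w6=1 w8=1 w0=0 w4=0 w2=0 w7=1 w1=0 clk=1
t15.Δ1 w5=1 w6=1 w8=1 w0=0 w4=0 w2=0 w7=1 w1=0 clk=0
t16.Δ0 w5=1 w6=1 w8=1 w0=0 w4=0 w2=0 w7=1 w1=0 clk=0
t16.Δ1 w5=1 w6=1 w8=1 w0=0 w4=0 w2=0 w7=1 w1=0 clk=1
t16.Δ2 w5=1 w6=1 w8=1 w0=0 w4=1 w2=0 w7=1 w1=0 clk=1
t16.Δ3 w5=1 w6=1 w8=1 w0=0 w4=1 w2=0 w7=1 w1=1 clk=1
t17.Δ0 w5=1 w6=1 w8=1 w0=0 w4=1 w2=0 w7=1 w1=1 clk=1
t17.Δ1 w5=1 w6=1 w8=1 w0=0 w4=1 w2=0 w7=1 w1=1 clk=0
t18.Δ0 w5=1 w6=1 w8=1 w0=0 w4=1 w2=0 w7=1 w1=1 clk=0
t18.Δ1 w5=1 w6=1 w8=1 w0=0 w4=1 w2=0 w7=1 w1=1 clk=1
t18.Δ2 w5=1 w6=1 w8=1 w0=0 w4=0 w2=0 w7=1 w1=1 clk=1
t18.Δ3 w5=1 w6=1 w8=1 w0=0 w4=0 w2=0 w7=1 w1=0 clk=1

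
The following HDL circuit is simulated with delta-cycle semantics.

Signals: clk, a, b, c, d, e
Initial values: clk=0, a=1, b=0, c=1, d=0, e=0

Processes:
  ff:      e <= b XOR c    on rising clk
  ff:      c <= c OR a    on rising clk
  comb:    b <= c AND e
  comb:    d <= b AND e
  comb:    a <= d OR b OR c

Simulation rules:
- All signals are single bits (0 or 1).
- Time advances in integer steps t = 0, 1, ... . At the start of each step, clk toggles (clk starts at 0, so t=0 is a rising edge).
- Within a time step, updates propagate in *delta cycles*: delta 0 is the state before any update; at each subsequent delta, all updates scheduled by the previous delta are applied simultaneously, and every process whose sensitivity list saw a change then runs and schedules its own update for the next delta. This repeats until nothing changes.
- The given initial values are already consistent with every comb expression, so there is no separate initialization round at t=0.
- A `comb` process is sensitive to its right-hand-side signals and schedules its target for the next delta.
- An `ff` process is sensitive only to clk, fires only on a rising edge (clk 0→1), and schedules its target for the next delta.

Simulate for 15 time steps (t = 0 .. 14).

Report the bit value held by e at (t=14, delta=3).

t=0 Δ0: c=1 clk=0 e=0 b=0 d=0 a=1
  Δ1: clk:0→1
  Δ2: e:0→1
  Δ3: b:0→1
  Δ4: d:0→1
  (4Δ to stable)
t=1 Δ0: c=1 clk=1 e=1 b=1 d=1 a=1
  Δ1: clk:1→0
  (1Δ to stable)
t=2 Δ0: c=1 clk=0 e=1 b=1 d=1 a=1
  Δ1: clk:0→1
  Δ2: e:1→0
  Δ3: b:1→0, d:1→0
  (3Δ to stable)
t=3 Δ0: c=1 clk=1 e=0 b=0 d=0 a=1
  Δ1: clk:1→0
  (1Δ to stable)
t=4 Δ0: c=1 clk=0 e=0 b=0 d=0 a=1
  Δ1: clk:0→1
  Δ2: e:0→1
  Δ3: b:0→1
  Δ4: d:0→1
  (4Δ to stable)
t=5 Δ0: c=1 clk=1 e=1 b=1 d=1 a=1
  Δ1: clk:1→0
  (1Δ to stable)
t=6 Δ0: c=1 clk=0 e=1 b=1 d=1 a=1
  Δ1: clk:0→1
  Δ2: e:1→0
  Δ3: b:1→0, d:1→0
  (3Δ to stable)
t=7 Δ0: c=1 clk=1 e=0 b=0 d=0 a=1
  Δ1: clk:1→0
  (1Δ to stable)
t=8 Δ0: c=1 clk=0 e=0 b=0 d=0 a=1
  Δ1: clk:0→1
  Δ2: e:0→1
  Δ3: b:0→1
  Δ4: d:0→1
  (4Δ to stable)
t=9 Δ0: c=1 clk=1 e=1 b=1 d=1 a=1
  Δ1: clk:1→0
  (1Δ to stable)
t=10 Δ0: c=1 clk=0 e=1 b=1 d=1 a=1
  Δ1: clk:0→1
  Δ2: e:1→0
  Δ3: b:1→0, d:1→0
  (3Δ to stable)
t=11 Δ0: c=1 clk=1 e=0 b=0 d=0 a=1
  Δ1: clk:1→0
  (1Δ to stable)
t=12 Δ0: c=1 clk=0 e=0 b=0 d=0 a=1
  Δ1: clk:0→1
  Δ2: e:0→1
  Δ3: b:0→1
  Δ4: d:0→1
  (4Δ to stable)
t=13 Δ0: c=1 clk=1 e=1 b=1 d=1 a=1
  Δ1: clk:1→0
  (1Δ to stable)
t=14 Δ0: c=1 clk=0 e=1 b=1 d=1 a=1
  Δ1: clk:0→1
  Δ2: e:1→0
  Δ3: b:1→0, d:1→0
  (3Δ to stable)

0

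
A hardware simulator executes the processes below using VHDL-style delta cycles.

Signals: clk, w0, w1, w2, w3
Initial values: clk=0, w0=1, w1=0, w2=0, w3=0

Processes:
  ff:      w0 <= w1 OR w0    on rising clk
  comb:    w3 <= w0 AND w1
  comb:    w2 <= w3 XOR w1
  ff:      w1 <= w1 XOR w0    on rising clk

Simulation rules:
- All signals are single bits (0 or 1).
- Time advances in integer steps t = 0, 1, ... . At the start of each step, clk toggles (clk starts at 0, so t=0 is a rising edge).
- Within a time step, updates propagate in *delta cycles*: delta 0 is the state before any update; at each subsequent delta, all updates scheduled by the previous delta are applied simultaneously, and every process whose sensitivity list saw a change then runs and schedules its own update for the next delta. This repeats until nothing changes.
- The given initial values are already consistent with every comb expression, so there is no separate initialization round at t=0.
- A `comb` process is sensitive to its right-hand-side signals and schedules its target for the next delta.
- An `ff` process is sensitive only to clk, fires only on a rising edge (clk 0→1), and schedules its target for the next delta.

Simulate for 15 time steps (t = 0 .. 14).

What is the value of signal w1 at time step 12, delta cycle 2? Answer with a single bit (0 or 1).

[bits: clk,w1,w2,w3,w0]
t=0: Δ0=00001 Δ1=10001 Δ2=11001 Δ3=11111 Δ4=11011 | 4Δ
t=1: Δ0=11011 Δ1=01011 | 1Δ
t=2: Δ0=01011 Δ1=11011 Δ2=10011 Δ3=10101 Δ4=10001 | 4Δ
t=3: Δ0=10001 Δ1=00001 | 1Δ
t=4: Δ0=00001 Δ1=10001 Δ2=11001 Δ3=11111 Δ4=11011 | 4Δ
t=5: Δ0=11011 Δ1=01011 | 1Δ
t=6: Δ0=01011 Δ1=11011 Δ2=10011 Δ3=10101 Δ4=10001 | 4Δ
t=7: Δ0=10001 Δ1=00001 | 1Δ
t=8: Δ0=00001 Δ1=10001 Δ2=11001 Δ3=11111 Δ4=11011 | 4Δ
t=9: Δ0=11011 Δ1=01011 | 1Δ
t=10: Δ0=01011 Δ1=11011 Δ2=10011 Δ3=10101 Δ4=10001 | 4Δ
t=11: Δ0=10001 Δ1=00001 | 1Δ
t=12: Δ0=00001 Δ1=10001 Δ2=11001 Δ3=11111 Δ4=11011 | 4Δ
t=13: Δ0=11011 Δ1=01011 | 1Δ
t=14: Δ0=01011 Δ1=11011 Δ2=10011 Δ3=10101 Δ4=10001 | 4Δ

1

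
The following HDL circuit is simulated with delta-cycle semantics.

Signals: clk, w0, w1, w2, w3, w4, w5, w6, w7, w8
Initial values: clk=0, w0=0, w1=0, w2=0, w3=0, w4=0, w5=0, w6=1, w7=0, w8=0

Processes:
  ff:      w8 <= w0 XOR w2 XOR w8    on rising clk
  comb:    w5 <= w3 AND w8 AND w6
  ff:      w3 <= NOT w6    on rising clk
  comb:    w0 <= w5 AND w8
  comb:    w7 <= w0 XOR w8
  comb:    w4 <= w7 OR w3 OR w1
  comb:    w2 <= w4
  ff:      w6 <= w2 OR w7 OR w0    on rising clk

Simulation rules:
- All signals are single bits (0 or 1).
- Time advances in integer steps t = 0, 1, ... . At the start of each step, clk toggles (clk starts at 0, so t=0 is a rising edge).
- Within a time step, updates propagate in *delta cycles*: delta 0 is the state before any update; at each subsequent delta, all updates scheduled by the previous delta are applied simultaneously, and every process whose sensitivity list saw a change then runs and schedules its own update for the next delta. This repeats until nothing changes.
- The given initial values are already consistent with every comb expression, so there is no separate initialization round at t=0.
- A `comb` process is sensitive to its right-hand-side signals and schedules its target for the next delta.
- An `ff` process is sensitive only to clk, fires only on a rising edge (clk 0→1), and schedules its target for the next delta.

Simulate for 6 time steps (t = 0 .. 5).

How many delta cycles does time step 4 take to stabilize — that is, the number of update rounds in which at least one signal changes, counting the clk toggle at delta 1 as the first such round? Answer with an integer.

t0.Δ0 w3=0 w1=0 w6=1 w2=0 clk=0 w4=0 w8=0 w7=0 w5=0 w0=0
t0.Δ1 w3=0 w1=0 w6=1 w2=0 clk=1 w4=0 w8=0 w7=0 w5=0 w0=0
t0.Δ2 w3=0 w1=0 w6=0 w2=0 clk=1 w4=0 w8=0 w7=0 w5=0 w0=0
t1.Δ0 w3=0 w1=0 w6=0 w2=0 clk=1 w4=0 w8=0 w7=0 w5=0 w0=0
t1.Δ1 w3=0 w1=0 w6=0 w2=0 clk=0 w4=0 w8=0 w7=0 w5=0 w0=0
t2.Δ0 w3=0 w1=0 w6=0 w2=0 clk=0 w4=0 w8=0 w7=0 w5=0 w0=0
t2.Δ1 w3=0 w1=0 w6=0 w2=0 clk=1 w4=0 w8=0 w7=0 w5=0 w0=0
t2.Δ2 w3=1 w1=0 w6=0 w2=0 clk=1 w4=0 w8=0 w7=0 w5=0 w0=0
t2.Δ3 w3=1 w1=0 w6=0 w2=0 clk=1 w4=1 w8=0 w7=0 w5=0 w0=0
t2.Δ4 w3=1 w1=0 w6=0 w2=1 clk=1 w4=1 w8=0 w7=0 w5=0 w0=0
t3.Δ0 w3=1 w1=0 w6=0 w2=1 clk=1 w4=1 w8=0 w7=0 w5=0 w0=0
t3.Δ1 w3=1 w1=0 w6=0 w2=1 clk=0 w4=1 w8=0 w7=0 w5=0 w0=0
t4.Δ0 w3=1 w1=0 w6=0 w2=1 clk=0 w4=1 w8=0 w7=0 w5=0 w0=0
t4.Δ1 w3=1 w1=0 w6=0 w2=1 clk=1 w4=1 w8=0 w7=0 w5=0 w0=0
t4.Δ2 w3=1 w1=0 w6=1 w2=1 clk=1 w4=1 w8=1 w7=0 w5=0 w0=0
t4.Δ3 w3=1 w1=0 w6=1 w2=1 clk=1 w4=1 w8=1 w7=1 w5=1 w0=0
t4.Δ4 w3=1 w1=0 w6=1 w2=1 clk=1 w4=1 w8=1 w7=1 w5=1 w0=1
t4.Δ5 w3=1 w1=0 w6=1 w2=1 clk=1 w4=1 w8=1 w7=0 w5=1 w0=1
t5.Δ0 w3=1 w1=0 w6=1 w2=1 clk=1 w4=1 w8=1 w7=0 w5=1 w0=1
t5.Δ1 w3=1 w1=0 w6=1 w2=1 clk=0 w4=1 w8=1 w7=0 w5=1 w0=1

5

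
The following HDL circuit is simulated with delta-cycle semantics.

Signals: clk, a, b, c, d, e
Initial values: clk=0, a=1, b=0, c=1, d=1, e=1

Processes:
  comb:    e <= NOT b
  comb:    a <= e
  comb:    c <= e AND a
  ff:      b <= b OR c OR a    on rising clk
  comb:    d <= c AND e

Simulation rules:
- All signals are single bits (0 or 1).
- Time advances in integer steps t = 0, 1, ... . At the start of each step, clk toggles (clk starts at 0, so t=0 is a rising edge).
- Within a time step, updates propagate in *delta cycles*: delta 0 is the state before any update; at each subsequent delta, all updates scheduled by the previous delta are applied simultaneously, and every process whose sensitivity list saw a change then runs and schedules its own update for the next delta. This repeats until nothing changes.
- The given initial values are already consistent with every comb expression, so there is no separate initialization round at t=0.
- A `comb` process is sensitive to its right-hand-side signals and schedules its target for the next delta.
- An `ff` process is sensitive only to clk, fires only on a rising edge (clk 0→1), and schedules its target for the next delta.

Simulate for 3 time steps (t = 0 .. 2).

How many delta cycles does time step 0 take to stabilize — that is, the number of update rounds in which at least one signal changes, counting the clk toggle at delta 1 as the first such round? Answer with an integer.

[bits: a,e,b,c,clk,d]
t=0: Δ0=110101 Δ1=110111 Δ2=111111 Δ3=101111 Δ4=001010 | 4Δ
t=1: Δ0=001010 Δ1=001000 | 1Δ
t=2: Δ0=001000 Δ1=001010 | 1Δ

4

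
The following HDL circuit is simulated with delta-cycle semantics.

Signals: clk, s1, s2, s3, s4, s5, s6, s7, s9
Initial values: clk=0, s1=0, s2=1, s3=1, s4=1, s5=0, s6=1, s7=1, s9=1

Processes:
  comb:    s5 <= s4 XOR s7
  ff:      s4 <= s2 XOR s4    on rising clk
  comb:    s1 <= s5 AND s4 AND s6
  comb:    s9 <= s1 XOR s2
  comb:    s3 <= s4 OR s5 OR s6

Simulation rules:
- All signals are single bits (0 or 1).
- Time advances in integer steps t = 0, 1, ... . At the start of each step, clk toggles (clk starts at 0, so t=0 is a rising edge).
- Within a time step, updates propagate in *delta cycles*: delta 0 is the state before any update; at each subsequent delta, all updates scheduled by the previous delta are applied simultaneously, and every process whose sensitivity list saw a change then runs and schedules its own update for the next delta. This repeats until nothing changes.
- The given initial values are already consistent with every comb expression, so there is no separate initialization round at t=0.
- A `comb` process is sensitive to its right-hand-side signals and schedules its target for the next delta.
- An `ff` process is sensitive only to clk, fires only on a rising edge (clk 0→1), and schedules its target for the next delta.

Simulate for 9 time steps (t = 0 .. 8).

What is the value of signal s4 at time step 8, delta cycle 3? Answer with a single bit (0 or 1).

t0.Δ0 s7=1 s4=1 s3=1 s5=0 clk=0 s2=1 s6=1 s1=0 s9=1
t0.Δ1 s7=1 s4=1 s3=1 s5=0 clk=1 s2=1 s6=1 s1=0 s9=1
t0.Δ2 s7=1 s4=0 s3=1 s5=0 clk=1 s2=1 s6=1 s1=0 s9=1
t0.Δ3 s7=1 s4=0 s3=1 s5=1 clk=1 s2=1 s6=1 s1=0 s9=1
t1.Δ0 s7=1 s4=0 s3=1 s5=1 clk=1 s2=1 s6=1 s1=0 s9=1
t1.Δ1 s7=1 s4=0 s3=1 s5=1 clk=0 s2=1 s6=1 s1=0 s9=1
t2.Δ0 s7=1 s4=0 s3=1 s5=1 clk=0 s2=1 s6=1 s1=0 s9=1
t2.Δ1 s7=1 s4=0 s3=1 s5=1 clk=1 s2=1 s6=1 s1=0 s9=1
t2.Δ2 s7=1 s4=1 s3=1 s5=1 clk=1 s2=1 s6=1 s1=0 s9=1
t2.Δ3 s7=1 s4=1 s3=1 s5=0 clk=1 s2=1 s6=1 s1=1 s9=1
t2.Δ4 s7=1 s4=1 s3=1 s5=0 clk=1 s2=1 s6=1 s1=0 s9=0
t2.Δ5 s7=1 s4=1 s3=1 s5=0 clk=1 s2=1 s6=1 s1=0 s9=1
t3.Δ0 s7=1 s4=1 s3=1 s5=0 clk=1 s2=1 s6=1 s1=0 s9=1
t3.Δ1 s7=1 s4=1 s3=1 s5=0 clk=0 s2=1 s6=1 s1=0 s9=1
t4.Δ0 s7=1 s4=1 s3=1 s5=0 clk=0 s2=1 s6=1 s1=0 s9=1
t4.Δ1 s7=1 s4=1 s3=1 s5=0 clk=1 s2=1 s6=1 s1=0 s9=1
t4.Δ2 s7=1 s4=0 s3=1 s5=0 clk=1 s2=1 s6=1 s1=0 s9=1
t4.Δ3 s7=1 s4=0 s3=1 s5=1 clk=1 s2=1 s6=1 s1=0 s9=1
t5.Δ0 s7=1 s4=0 s3=1 s5=1 clk=1 s2=1 s6=1 s1=0 s9=1
t5.Δ1 s7=1 s4=0 s3=1 s5=1 clk=0 s2=1 s6=1 s1=0 s9=1
t6.Δ0 s7=1 s4=0 s3=1 s5=1 clk=0 s2=1 s6=1 s1=0 s9=1
t6.Δ1 s7=1 s4=0 s3=1 s5=1 clk=1 s2=1 s6=1 s1=0 s9=1
t6.Δ2 s7=1 s4=1 s3=1 s5=1 clk=1 s2=1 s6=1 s1=0 s9=1
t6.Δ3 s7=1 s4=1 s3=1 s5=0 clk=1 s2=1 s6=1 s1=1 s9=1
t6.Δ4 s7=1 s4=1 s3=1 s5=0 clk=1 s2=1 s6=1 s1=0 s9=0
t6.Δ5 s7=1 s4=1 s3=1 s5=0 clk=1 s2=1 s6=1 s1=0 s9=1
t7.Δ0 s7=1 s4=1 s3=1 s5=0 clk=1 s2=1 s6=1 s1=0 s9=1
t7.Δ1 s7=1 s4=1 s3=1 s5=0 clk=0 s2=1 s6=1 s1=0 s9=1
t8.Δ0 s7=1 s4=1 s3=1 s5=0 clk=0 s2=1 s6=1 s1=0 s9=1
t8.Δ1 s7=1 s4=1 s3=1 s5=0 clk=1 s2=1 s6=1 s1=0 s9=1
t8.Δ2 s7=1 s4=0 s3=1 s5=0 clk=1 s2=1 s6=1 s1=0 s9=1
t8.Δ3 s7=1 s4=0 s3=1 s5=1 clk=1 s2=1 s6=1 s1=0 s9=1

0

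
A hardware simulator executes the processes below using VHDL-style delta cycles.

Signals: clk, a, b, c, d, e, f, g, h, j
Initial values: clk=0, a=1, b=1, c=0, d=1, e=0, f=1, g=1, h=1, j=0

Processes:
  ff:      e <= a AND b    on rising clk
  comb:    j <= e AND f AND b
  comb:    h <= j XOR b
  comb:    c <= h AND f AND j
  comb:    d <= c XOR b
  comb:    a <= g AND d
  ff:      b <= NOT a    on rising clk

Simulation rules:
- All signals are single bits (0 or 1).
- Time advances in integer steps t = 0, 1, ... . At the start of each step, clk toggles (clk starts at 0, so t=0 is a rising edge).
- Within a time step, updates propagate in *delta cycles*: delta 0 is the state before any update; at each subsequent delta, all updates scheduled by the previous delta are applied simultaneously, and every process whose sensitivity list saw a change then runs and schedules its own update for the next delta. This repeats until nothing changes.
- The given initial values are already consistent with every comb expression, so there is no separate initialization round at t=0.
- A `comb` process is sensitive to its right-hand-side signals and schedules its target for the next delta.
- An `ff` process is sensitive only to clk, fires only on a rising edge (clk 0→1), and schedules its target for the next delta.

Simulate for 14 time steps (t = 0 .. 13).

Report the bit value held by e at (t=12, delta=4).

1

t=0 Δ0: d=1 a=1 clk=0 e=0 g=1 j=0 h=1 f=1 b=1 c=0
  Δ1: clk:0→1
  Δ2: e:0→1, b:1→0
  Δ3: d:1→0, h:1→0
  Δ4: a:1→0
  (4Δ to stable)
t=1 Δ0: d=0 a=0 clk=1 e=1 g=1 j=0 h=0 f=1 b=0 c=0
  Δ1: clk:1→0
  (1Δ to stable)
t=2 Δ0: d=0 a=0 clk=0 e=1 g=1 j=0 h=0 f=1 b=0 c=0
  Δ1: clk:0→1
  Δ2: e:1→0, b:0→1
  Δ3: d:0→1, h:0→1
  Δ4: a:0→1
  (4Δ to stable)
t=3 Δ0: d=1 a=1 clk=1 e=0 g=1 j=0 h=1 f=1 b=1 c=0
  Δ1: clk:1→0
  (1Δ to stable)
t=4 Δ0: d=1 a=1 clk=0 e=0 g=1 j=0 h=1 f=1 b=1 c=0
  Δ1: clk:0→1
  Δ2: e:0→1, b:1→0
  Δ3: d:1→0, h:1→0
  Δ4: a:1→0
  (4Δ to stable)
t=5 Δ0: d=0 a=0 clk=1 e=1 g=1 j=0 h=0 f=1 b=0 c=0
  Δ1: clk:1→0
  (1Δ to stable)
t=6 Δ0: d=0 a=0 clk=0 e=1 g=1 j=0 h=0 f=1 b=0 c=0
  Δ1: clk:0→1
  Δ2: e:1→0, b:0→1
  Δ3: d:0→1, h:0→1
  Δ4: a:0→1
  (4Δ to stable)
t=7 Δ0: d=1 a=1 clk=1 e=0 g=1 j=0 h=1 f=1 b=1 c=0
  Δ1: clk:1→0
  (1Δ to stable)
t=8 Δ0: d=1 a=1 clk=0 e=0 g=1 j=0 h=1 f=1 b=1 c=0
  Δ1: clk:0→1
  Δ2: e:0→1, b:1→0
  Δ3: d:1→0, h:1→0
  Δ4: a:1→0
  (4Δ to stable)
t=9 Δ0: d=0 a=0 clk=1 e=1 g=1 j=0 h=0 f=1 b=0 c=0
  Δ1: clk:1→0
  (1Δ to stable)
t=10 Δ0: d=0 a=0 clk=0 e=1 g=1 j=0 h=0 f=1 b=0 c=0
  Δ1: clk:0→1
  Δ2: e:1→0, b:0→1
  Δ3: d:0→1, h:0→1
  Δ4: a:0→1
  (4Δ to stable)
t=11 Δ0: d=1 a=1 clk=1 e=0 g=1 j=0 h=1 f=1 b=1 c=0
  Δ1: clk:1→0
  (1Δ to stable)
t=12 Δ0: d=1 a=1 clk=0 e=0 g=1 j=0 h=1 f=1 b=1 c=0
  Δ1: clk:0→1
  Δ2: e:0→1, b:1→0
  Δ3: d:1→0, h:1→0
  Δ4: a:1→0
  (4Δ to stable)
t=13 Δ0: d=0 a=0 clk=1 e=1 g=1 j=0 h=0 f=1 b=0 c=0
  Δ1: clk:1→0
  (1Δ to stable)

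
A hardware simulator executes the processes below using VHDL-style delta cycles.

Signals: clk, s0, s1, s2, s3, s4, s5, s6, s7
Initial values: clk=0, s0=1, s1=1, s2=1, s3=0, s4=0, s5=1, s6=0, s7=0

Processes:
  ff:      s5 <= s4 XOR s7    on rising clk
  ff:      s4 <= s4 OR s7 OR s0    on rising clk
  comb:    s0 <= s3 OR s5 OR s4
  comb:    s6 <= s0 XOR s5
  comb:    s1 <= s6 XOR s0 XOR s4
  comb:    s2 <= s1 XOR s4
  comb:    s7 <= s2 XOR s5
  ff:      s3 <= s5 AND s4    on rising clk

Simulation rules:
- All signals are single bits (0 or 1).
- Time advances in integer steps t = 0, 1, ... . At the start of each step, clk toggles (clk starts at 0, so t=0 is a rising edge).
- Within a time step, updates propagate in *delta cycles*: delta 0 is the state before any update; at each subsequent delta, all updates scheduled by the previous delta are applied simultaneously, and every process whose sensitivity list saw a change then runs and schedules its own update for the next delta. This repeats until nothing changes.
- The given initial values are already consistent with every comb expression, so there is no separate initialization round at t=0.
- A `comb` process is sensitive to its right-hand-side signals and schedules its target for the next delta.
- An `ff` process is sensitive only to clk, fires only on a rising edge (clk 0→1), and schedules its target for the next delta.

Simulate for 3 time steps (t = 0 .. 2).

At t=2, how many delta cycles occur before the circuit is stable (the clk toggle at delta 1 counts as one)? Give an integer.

6

[bits: s4,s1,s3,s2,clk,s0,s6,s5,s7]
t=0: Δ0=010101010 Δ1=010111010 Δ2=110111000 Δ3=100011101 Δ4=110111100 Δ5=110011101 Δ6=110011100 | 6Δ
t=1: Δ0=110011100 Δ1=110001100 | 1Δ
t=2: Δ0=110001100 Δ1=110011100 Δ2=110011110 Δ3=110011011 Δ4=100011011 Δ5=100111011 Δ6=100111010 | 6Δ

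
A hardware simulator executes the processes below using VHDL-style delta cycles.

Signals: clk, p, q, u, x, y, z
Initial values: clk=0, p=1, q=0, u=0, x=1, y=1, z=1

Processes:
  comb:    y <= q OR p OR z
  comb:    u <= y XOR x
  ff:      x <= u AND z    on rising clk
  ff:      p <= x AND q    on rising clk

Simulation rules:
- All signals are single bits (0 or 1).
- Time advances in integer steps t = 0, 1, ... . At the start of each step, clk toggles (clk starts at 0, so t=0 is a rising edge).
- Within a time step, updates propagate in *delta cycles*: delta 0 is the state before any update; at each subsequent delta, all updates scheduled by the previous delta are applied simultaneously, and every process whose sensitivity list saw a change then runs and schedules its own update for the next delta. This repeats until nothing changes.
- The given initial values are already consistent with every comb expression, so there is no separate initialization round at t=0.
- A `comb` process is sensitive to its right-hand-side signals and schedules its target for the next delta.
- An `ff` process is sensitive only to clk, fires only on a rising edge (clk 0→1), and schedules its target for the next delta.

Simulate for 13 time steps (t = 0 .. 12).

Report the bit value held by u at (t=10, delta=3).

[bits: z,p,y,u,q,clk,x]
t=0: Δ0=1110001 Δ1=1110011 Δ2=1010010 Δ3=1011010 | 3Δ
t=1: Δ0=1011010 Δ1=1011000 | 1Δ
t=2: Δ0=1011000 Δ1=1011010 Δ2=1011011 Δ3=1010011 | 3Δ
t=3: Δ0=1010011 Δ1=1010001 | 1Δ
t=4: Δ0=1010001 Δ1=1010011 Δ2=1010010 Δ3=1011010 | 3Δ
t=5: Δ0=1011010 Δ1=1011000 | 1Δ
t=6: Δ0=1011000 Δ1=1011010 Δ2=1011011 Δ3=1010011 | 3Δ
t=7: Δ0=1010011 Δ1=1010001 | 1Δ
t=8: Δ0=1010001 Δ1=1010011 Δ2=1010010 Δ3=1011010 | 3Δ
t=9: Δ0=1011010 Δ1=1011000 | 1Δ
t=10: Δ0=1011000 Δ1=1011010 Δ2=1011011 Δ3=1010011 | 3Δ
t=11: Δ0=1010011 Δ1=1010001 | 1Δ
t=12: Δ0=1010001 Δ1=1010011 Δ2=1010010 Δ3=1011010 | 3Δ

0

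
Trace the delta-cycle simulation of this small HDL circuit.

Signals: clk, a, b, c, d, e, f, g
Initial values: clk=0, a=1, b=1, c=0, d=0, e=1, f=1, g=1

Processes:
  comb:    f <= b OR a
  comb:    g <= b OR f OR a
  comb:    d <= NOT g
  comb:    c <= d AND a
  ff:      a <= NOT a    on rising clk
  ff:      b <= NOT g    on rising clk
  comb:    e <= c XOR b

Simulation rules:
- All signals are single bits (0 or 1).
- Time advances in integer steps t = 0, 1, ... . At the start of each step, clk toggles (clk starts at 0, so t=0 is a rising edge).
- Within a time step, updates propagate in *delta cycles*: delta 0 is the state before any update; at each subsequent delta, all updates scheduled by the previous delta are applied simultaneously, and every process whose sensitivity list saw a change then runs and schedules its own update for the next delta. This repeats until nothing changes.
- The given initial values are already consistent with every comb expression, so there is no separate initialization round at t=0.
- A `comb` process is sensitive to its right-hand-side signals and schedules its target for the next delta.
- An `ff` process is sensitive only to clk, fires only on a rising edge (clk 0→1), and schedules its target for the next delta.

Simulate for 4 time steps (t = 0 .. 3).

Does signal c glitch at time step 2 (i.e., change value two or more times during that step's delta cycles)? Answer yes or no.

yes

t=0 Δ0: g=1 e=1 d=0 f=1 c=0 a=1 b=1 clk=0
  Δ1: clk:0→1
  Δ2: a:1→0, b:1→0
  Δ3: e:1→0, f:1→0
  Δ4: g:1→0
  Δ5: d:0→1
  (5Δ to stable)
t=1 Δ0: g=0 e=0 d=1 f=0 c=0 a=0 b=0 clk=1
  Δ1: clk:1→0
  (1Δ to stable)
t=2 Δ0: g=0 e=0 d=1 f=0 c=0 a=0 b=0 clk=0
  Δ1: clk:0→1
  Δ2: a:0→1, b:0→1
  Δ3: g:0→1, e:0→1, f:0→1, c:0→1
  Δ4: e:1→0, d:1→0
  Δ5: c:1→0
  Δ6: e:0→1
  (6Δ to stable)
t=3 Δ0: g=1 e=1 d=0 f=1 c=0 a=1 b=1 clk=1
  Δ1: clk:1→0
  (1Δ to stable)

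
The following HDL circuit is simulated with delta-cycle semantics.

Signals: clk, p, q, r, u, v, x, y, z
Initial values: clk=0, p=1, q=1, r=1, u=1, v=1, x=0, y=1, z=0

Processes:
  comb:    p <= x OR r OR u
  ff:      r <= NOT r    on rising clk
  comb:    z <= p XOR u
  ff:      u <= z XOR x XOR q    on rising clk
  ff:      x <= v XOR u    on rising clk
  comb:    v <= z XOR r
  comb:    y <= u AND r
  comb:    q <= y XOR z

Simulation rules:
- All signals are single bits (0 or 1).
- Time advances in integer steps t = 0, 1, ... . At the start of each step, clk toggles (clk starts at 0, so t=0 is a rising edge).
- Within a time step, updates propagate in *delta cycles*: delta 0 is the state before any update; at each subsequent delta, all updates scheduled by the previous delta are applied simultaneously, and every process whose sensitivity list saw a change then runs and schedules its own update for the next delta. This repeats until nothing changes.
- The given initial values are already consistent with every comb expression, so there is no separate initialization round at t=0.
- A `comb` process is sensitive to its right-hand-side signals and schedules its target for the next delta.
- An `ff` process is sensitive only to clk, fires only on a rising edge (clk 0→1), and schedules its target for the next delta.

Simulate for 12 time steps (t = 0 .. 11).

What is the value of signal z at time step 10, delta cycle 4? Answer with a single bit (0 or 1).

1

t0.Δ0 p=1 x=0 z=0 r=1 q=1 clk=0 y=1 u=1 v=1
t0.Δ1 p=1 x=0 z=0 r=1 q=1 clk=1 y=1 u=1 v=1
t0.Δ2 p=1 x=0 z=0 r=0 q=1 clk=1 y=1 u=1 v=1
t0.Δ3 p=1 x=0 z=0 r=0 q=1 clk=1 y=0 u=1 v=0
t0.Δ4 p=1 x=0 z=0 r=0 q=0 clk=1 y=0 u=1 v=0
t1.Δ0 p=1 x=0 z=0 r=0 q=0 clk=1 y=0 u=1 v=0
t1.Δ1 p=1 x=0 z=0 r=0 q=0 clk=0 y=0 u=1 v=0
t2.Δ0 p=1 x=0 z=0 r=0 q=0 clk=0 y=0 u=1 v=0
t2.Δ1 p=1 x=0 z=0 r=0 q=0 clk=1 y=0 u=1 v=0
t2.Δ2 p=1 x=1 z=0 r=1 q=0 clk=1 y=0 u=0 v=0
t2.Δ3 p=1 x=1 z=1 r=1 q=0 clk=1 y=0 u=0 v=1
t2.Δ4 p=1 x=1 z=1 r=1 q=1 clk=1 y=0 u=0 v=0
t3.Δ0 p=1 x=1 z=1 r=1 q=1 clk=1 y=0 u=0 v=0
t3.Δ1 p=1 x=1 z=1 r=1 q=1 clk=0 y=0 u=0 v=0
t4.Δ0 p=1 x=1 z=1 r=1 q=1 clk=0 y=0 u=0 v=0
t4.Δ1 p=1 x=1 z=1 r=1 q=1 clk=1 y=0 u=0 v=0
t4.Δ2 p=1 x=0 z=1 r=0 q=1 clk=1 y=0 u=1 v=0
t4.Δ3 p=1 x=0 z=0 r=0 q=1 clk=1 y=0 u=1 v=1
t4.Δ4 p=1 x=0 z=0 r=0 q=0 clk=1 y=0 u=1 v=0
t5.Δ0 p=1 x=0 z=0 r=0 q=0 clk=1 y=0 u=1 v=0
t5.Δ1 p=1 x=0 z=0 r=0 q=0 clk=0 y=0 u=1 v=0
t6.Δ0 p=1 x=0 z=0 r=0 q=0 clk=0 y=0 u=1 v=0
t6.Δ1 p=1 x=0 z=0 r=0 q=0 clk=1 y=0 u=1 v=0
t6.Δ2 p=1 x=1 z=0 r=1 q=0 clk=1 y=0 u=0 v=0
t6.Δ3 p=1 x=1 z=1 r=1 q=0 clk=1 y=0 u=0 v=1
t6.Δ4 p=1 x=1 z=1 r=1 q=1 clk=1 y=0 u=0 v=0
t7.Δ0 p=1 x=1 z=1 r=1 q=1 clk=1 y=0 u=0 v=0
t7.Δ1 p=1 x=1 z=1 r=1 q=1 clk=0 y=0 u=0 v=0
t8.Δ0 p=1 x=1 z=1 r=1 q=1 clk=0 y=0 u=0 v=0
t8.Δ1 p=1 x=1 z=1 r=1 q=1 clk=1 y=0 u=0 v=0
t8.Δ2 p=1 x=0 z=1 r=0 q=1 clk=1 y=0 u=1 v=0
t8.Δ3 p=1 x=0 z=0 r=0 q=1 clk=1 y=0 u=1 v=1
t8.Δ4 p=1 x=0 z=0 r=0 q=0 clk=1 y=0 u=1 v=0
t9.Δ0 p=1 x=0 z=0 r=0 q=0 clk=1 y=0 u=1 v=0
t9.Δ1 p=1 x=0 z=0 r=0 q=0 clk=0 y=0 u=1 v=0
t10.Δ0 p=1 x=0 z=0 r=0 q=0 clk=0 y=0 u=1 v=0
t10.Δ1 p=1 x=0 z=0 r=0 q=0 clk=1 y=0 u=1 v=0
t10.Δ2 p=1 x=1 z=0 r=1 q=0 clk=1 y=0 u=0 v=0
t10.Δ3 p=1 x=1 z=1 r=1 q=0 clk=1 y=0 u=0 v=1
t10.Δ4 p=1 x=1 z=1 r=1 q=1 clk=1 y=0 u=0 v=0
t11.Δ0 p=1 x=1 z=1 r=1 q=1 clk=1 y=0 u=0 v=0
t11.Δ1 p=1 x=1 z=1 r=1 q=1 clk=0 y=0 u=0 v=0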